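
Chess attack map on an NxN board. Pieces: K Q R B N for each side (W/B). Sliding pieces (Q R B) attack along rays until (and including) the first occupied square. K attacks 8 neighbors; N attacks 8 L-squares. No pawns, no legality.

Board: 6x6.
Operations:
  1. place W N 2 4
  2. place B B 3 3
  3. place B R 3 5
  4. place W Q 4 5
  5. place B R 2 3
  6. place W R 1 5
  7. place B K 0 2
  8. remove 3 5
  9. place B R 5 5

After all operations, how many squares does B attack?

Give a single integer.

Answer: 20

Derivation:
Op 1: place WN@(2,4)
Op 2: place BB@(3,3)
Op 3: place BR@(3,5)
Op 4: place WQ@(4,5)
Op 5: place BR@(2,3)
Op 6: place WR@(1,5)
Op 7: place BK@(0,2)
Op 8: remove (3,5)
Op 9: place BR@(5,5)
Per-piece attacks for B:
  BK@(0,2): attacks (0,3) (0,1) (1,2) (1,3) (1,1)
  BR@(2,3): attacks (2,4) (2,2) (2,1) (2,0) (3,3) (1,3) (0,3) [ray(0,1) blocked at (2,4); ray(1,0) blocked at (3,3)]
  BB@(3,3): attacks (4,4) (5,5) (4,2) (5,1) (2,4) (2,2) (1,1) (0,0) [ray(1,1) blocked at (5,5); ray(-1,1) blocked at (2,4)]
  BR@(5,5): attacks (5,4) (5,3) (5,2) (5,1) (5,0) (4,5) [ray(-1,0) blocked at (4,5)]
Union (20 distinct): (0,0) (0,1) (0,3) (1,1) (1,2) (1,3) (2,0) (2,1) (2,2) (2,4) (3,3) (4,2) (4,4) (4,5) (5,0) (5,1) (5,2) (5,3) (5,4) (5,5)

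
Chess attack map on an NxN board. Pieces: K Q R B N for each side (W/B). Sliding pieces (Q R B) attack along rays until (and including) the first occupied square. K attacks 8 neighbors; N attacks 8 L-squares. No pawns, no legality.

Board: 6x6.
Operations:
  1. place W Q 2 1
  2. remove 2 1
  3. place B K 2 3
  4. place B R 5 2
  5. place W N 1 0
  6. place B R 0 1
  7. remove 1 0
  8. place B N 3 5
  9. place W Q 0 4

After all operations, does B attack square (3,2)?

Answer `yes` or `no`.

Answer: yes

Derivation:
Op 1: place WQ@(2,1)
Op 2: remove (2,1)
Op 3: place BK@(2,3)
Op 4: place BR@(5,2)
Op 5: place WN@(1,0)
Op 6: place BR@(0,1)
Op 7: remove (1,0)
Op 8: place BN@(3,5)
Op 9: place WQ@(0,4)
Per-piece attacks for B:
  BR@(0,1): attacks (0,2) (0,3) (0,4) (0,0) (1,1) (2,1) (3,1) (4,1) (5,1) [ray(0,1) blocked at (0,4)]
  BK@(2,3): attacks (2,4) (2,2) (3,3) (1,3) (3,4) (3,2) (1,4) (1,2)
  BN@(3,5): attacks (4,3) (5,4) (2,3) (1,4)
  BR@(5,2): attacks (5,3) (5,4) (5,5) (5,1) (5,0) (4,2) (3,2) (2,2) (1,2) (0,2)
B attacks (3,2): yes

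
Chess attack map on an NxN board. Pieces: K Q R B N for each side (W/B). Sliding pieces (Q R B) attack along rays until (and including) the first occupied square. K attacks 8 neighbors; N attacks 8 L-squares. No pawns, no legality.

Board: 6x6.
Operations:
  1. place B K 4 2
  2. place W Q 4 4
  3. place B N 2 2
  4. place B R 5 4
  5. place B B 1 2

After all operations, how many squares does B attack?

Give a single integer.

Answer: 20

Derivation:
Op 1: place BK@(4,2)
Op 2: place WQ@(4,4)
Op 3: place BN@(2,2)
Op 4: place BR@(5,4)
Op 5: place BB@(1,2)
Per-piece attacks for B:
  BB@(1,2): attacks (2,3) (3,4) (4,5) (2,1) (3,0) (0,3) (0,1)
  BN@(2,2): attacks (3,4) (4,3) (1,4) (0,3) (3,0) (4,1) (1,0) (0,1)
  BK@(4,2): attacks (4,3) (4,1) (5,2) (3,2) (5,3) (5,1) (3,3) (3,1)
  BR@(5,4): attacks (5,5) (5,3) (5,2) (5,1) (5,0) (4,4) [ray(-1,0) blocked at (4,4)]
Union (20 distinct): (0,1) (0,3) (1,0) (1,4) (2,1) (2,3) (3,0) (3,1) (3,2) (3,3) (3,4) (4,1) (4,3) (4,4) (4,5) (5,0) (5,1) (5,2) (5,3) (5,5)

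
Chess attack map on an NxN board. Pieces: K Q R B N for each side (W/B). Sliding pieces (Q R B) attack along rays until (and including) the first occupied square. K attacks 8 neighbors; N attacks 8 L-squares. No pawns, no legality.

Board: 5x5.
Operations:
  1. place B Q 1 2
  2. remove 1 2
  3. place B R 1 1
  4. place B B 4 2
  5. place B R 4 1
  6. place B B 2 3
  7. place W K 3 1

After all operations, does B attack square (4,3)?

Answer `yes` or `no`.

Op 1: place BQ@(1,2)
Op 2: remove (1,2)
Op 3: place BR@(1,1)
Op 4: place BB@(4,2)
Op 5: place BR@(4,1)
Op 6: place BB@(2,3)
Op 7: place WK@(3,1)
Per-piece attacks for B:
  BR@(1,1): attacks (1,2) (1,3) (1,4) (1,0) (2,1) (3,1) (0,1) [ray(1,0) blocked at (3,1)]
  BB@(2,3): attacks (3,4) (3,2) (4,1) (1,4) (1,2) (0,1) [ray(1,-1) blocked at (4,1)]
  BR@(4,1): attacks (4,2) (4,0) (3,1) [ray(0,1) blocked at (4,2); ray(-1,0) blocked at (3,1)]
  BB@(4,2): attacks (3,3) (2,4) (3,1) [ray(-1,-1) blocked at (3,1)]
B attacks (4,3): no

Answer: no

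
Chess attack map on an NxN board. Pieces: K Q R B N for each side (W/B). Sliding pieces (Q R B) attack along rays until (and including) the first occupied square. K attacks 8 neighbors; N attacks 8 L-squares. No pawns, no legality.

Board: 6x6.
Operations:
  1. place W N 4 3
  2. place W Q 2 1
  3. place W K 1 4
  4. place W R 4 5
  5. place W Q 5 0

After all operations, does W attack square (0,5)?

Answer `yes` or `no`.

Op 1: place WN@(4,3)
Op 2: place WQ@(2,1)
Op 3: place WK@(1,4)
Op 4: place WR@(4,5)
Op 5: place WQ@(5,0)
Per-piece attacks for W:
  WK@(1,4): attacks (1,5) (1,3) (2,4) (0,4) (2,5) (2,3) (0,5) (0,3)
  WQ@(2,1): attacks (2,2) (2,3) (2,4) (2,5) (2,0) (3,1) (4,1) (5,1) (1,1) (0,1) (3,2) (4,3) (3,0) (1,2) (0,3) (1,0) [ray(1,1) blocked at (4,3)]
  WN@(4,3): attacks (5,5) (3,5) (2,4) (5,1) (3,1) (2,2)
  WR@(4,5): attacks (4,4) (4,3) (5,5) (3,5) (2,5) (1,5) (0,5) [ray(0,-1) blocked at (4,3)]
  WQ@(5,0): attacks (5,1) (5,2) (5,3) (5,4) (5,5) (4,0) (3,0) (2,0) (1,0) (0,0) (4,1) (3,2) (2,3) (1,4) [ray(-1,1) blocked at (1,4)]
W attacks (0,5): yes

Answer: yes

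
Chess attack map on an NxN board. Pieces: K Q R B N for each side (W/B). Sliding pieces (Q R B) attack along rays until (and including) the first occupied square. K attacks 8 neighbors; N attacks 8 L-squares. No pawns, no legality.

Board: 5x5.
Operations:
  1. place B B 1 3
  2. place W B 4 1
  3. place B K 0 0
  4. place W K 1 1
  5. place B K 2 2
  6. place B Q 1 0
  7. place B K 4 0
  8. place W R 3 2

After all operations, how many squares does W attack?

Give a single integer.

Op 1: place BB@(1,3)
Op 2: place WB@(4,1)
Op 3: place BK@(0,0)
Op 4: place WK@(1,1)
Op 5: place BK@(2,2)
Op 6: place BQ@(1,0)
Op 7: place BK@(4,0)
Op 8: place WR@(3,2)
Per-piece attacks for W:
  WK@(1,1): attacks (1,2) (1,0) (2,1) (0,1) (2,2) (2,0) (0,2) (0,0)
  WR@(3,2): attacks (3,3) (3,4) (3,1) (3,0) (4,2) (2,2) [ray(-1,0) blocked at (2,2)]
  WB@(4,1): attacks (3,2) (3,0) [ray(-1,1) blocked at (3,2)]
Union (14 distinct): (0,0) (0,1) (0,2) (1,0) (1,2) (2,0) (2,1) (2,2) (3,0) (3,1) (3,2) (3,3) (3,4) (4,2)

Answer: 14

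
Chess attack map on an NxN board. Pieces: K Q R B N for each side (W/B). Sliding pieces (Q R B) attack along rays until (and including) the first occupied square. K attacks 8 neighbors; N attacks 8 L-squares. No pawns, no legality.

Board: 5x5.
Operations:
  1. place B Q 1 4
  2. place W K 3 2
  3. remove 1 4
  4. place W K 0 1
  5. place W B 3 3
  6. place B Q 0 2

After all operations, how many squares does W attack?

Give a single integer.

Answer: 15

Derivation:
Op 1: place BQ@(1,4)
Op 2: place WK@(3,2)
Op 3: remove (1,4)
Op 4: place WK@(0,1)
Op 5: place WB@(3,3)
Op 6: place BQ@(0,2)
Per-piece attacks for W:
  WK@(0,1): attacks (0,2) (0,0) (1,1) (1,2) (1,0)
  WK@(3,2): attacks (3,3) (3,1) (4,2) (2,2) (4,3) (4,1) (2,3) (2,1)
  WB@(3,3): attacks (4,4) (4,2) (2,4) (2,2) (1,1) (0,0)
Union (15 distinct): (0,0) (0,2) (1,0) (1,1) (1,2) (2,1) (2,2) (2,3) (2,4) (3,1) (3,3) (4,1) (4,2) (4,3) (4,4)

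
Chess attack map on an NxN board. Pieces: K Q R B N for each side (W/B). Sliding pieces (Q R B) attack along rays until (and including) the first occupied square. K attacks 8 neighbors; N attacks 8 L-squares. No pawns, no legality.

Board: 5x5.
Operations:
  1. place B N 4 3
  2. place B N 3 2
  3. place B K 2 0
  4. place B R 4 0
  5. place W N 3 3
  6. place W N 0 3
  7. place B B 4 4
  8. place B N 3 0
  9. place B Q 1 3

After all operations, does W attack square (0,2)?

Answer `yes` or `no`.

Answer: no

Derivation:
Op 1: place BN@(4,3)
Op 2: place BN@(3,2)
Op 3: place BK@(2,0)
Op 4: place BR@(4,0)
Op 5: place WN@(3,3)
Op 6: place WN@(0,3)
Op 7: place BB@(4,4)
Op 8: place BN@(3,0)
Op 9: place BQ@(1,3)
Per-piece attacks for W:
  WN@(0,3): attacks (2,4) (1,1) (2,2)
  WN@(3,3): attacks (1,4) (4,1) (2,1) (1,2)
W attacks (0,2): no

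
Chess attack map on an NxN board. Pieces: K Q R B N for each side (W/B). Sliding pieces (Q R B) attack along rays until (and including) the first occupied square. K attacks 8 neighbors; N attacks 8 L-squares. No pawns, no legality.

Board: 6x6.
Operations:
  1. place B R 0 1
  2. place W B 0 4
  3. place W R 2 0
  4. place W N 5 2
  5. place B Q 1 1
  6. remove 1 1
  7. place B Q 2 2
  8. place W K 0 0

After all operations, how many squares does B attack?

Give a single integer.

Op 1: place BR@(0,1)
Op 2: place WB@(0,4)
Op 3: place WR@(2,0)
Op 4: place WN@(5,2)
Op 5: place BQ@(1,1)
Op 6: remove (1,1)
Op 7: place BQ@(2,2)
Op 8: place WK@(0,0)
Per-piece attacks for B:
  BR@(0,1): attacks (0,2) (0,3) (0,4) (0,0) (1,1) (2,1) (3,1) (4,1) (5,1) [ray(0,1) blocked at (0,4); ray(0,-1) blocked at (0,0)]
  BQ@(2,2): attacks (2,3) (2,4) (2,5) (2,1) (2,0) (3,2) (4,2) (5,2) (1,2) (0,2) (3,3) (4,4) (5,5) (3,1) (4,0) (1,3) (0,4) (1,1) (0,0) [ray(0,-1) blocked at (2,0); ray(1,0) blocked at (5,2); ray(-1,1) blocked at (0,4); ray(-1,-1) blocked at (0,0)]
Union (22 distinct): (0,0) (0,2) (0,3) (0,4) (1,1) (1,2) (1,3) (2,0) (2,1) (2,3) (2,4) (2,5) (3,1) (3,2) (3,3) (4,0) (4,1) (4,2) (4,4) (5,1) (5,2) (5,5)

Answer: 22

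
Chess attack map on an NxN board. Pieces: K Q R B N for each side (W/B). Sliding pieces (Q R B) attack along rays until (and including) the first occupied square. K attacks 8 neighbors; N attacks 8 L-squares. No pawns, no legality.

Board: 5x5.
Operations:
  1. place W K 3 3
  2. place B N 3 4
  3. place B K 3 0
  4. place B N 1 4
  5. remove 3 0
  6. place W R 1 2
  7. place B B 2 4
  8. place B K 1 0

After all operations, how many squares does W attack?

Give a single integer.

Answer: 13

Derivation:
Op 1: place WK@(3,3)
Op 2: place BN@(3,4)
Op 3: place BK@(3,0)
Op 4: place BN@(1,4)
Op 5: remove (3,0)
Op 6: place WR@(1,2)
Op 7: place BB@(2,4)
Op 8: place BK@(1,0)
Per-piece attacks for W:
  WR@(1,2): attacks (1,3) (1,4) (1,1) (1,0) (2,2) (3,2) (4,2) (0,2) [ray(0,1) blocked at (1,4); ray(0,-1) blocked at (1,0)]
  WK@(3,3): attacks (3,4) (3,2) (4,3) (2,3) (4,4) (4,2) (2,4) (2,2)
Union (13 distinct): (0,2) (1,0) (1,1) (1,3) (1,4) (2,2) (2,3) (2,4) (3,2) (3,4) (4,2) (4,3) (4,4)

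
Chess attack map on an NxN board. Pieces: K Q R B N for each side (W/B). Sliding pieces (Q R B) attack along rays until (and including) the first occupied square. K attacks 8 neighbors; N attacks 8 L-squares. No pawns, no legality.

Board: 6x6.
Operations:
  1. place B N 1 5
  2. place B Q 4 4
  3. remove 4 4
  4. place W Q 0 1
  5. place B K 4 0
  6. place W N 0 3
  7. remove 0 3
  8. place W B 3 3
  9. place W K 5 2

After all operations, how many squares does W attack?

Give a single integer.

Answer: 23

Derivation:
Op 1: place BN@(1,5)
Op 2: place BQ@(4,4)
Op 3: remove (4,4)
Op 4: place WQ@(0,1)
Op 5: place BK@(4,0)
Op 6: place WN@(0,3)
Op 7: remove (0,3)
Op 8: place WB@(3,3)
Op 9: place WK@(5,2)
Per-piece attacks for W:
  WQ@(0,1): attacks (0,2) (0,3) (0,4) (0,5) (0,0) (1,1) (2,1) (3,1) (4,1) (5,1) (1,2) (2,3) (3,4) (4,5) (1,0)
  WB@(3,3): attacks (4,4) (5,5) (4,2) (5,1) (2,4) (1,5) (2,2) (1,1) (0,0) [ray(-1,1) blocked at (1,5)]
  WK@(5,2): attacks (5,3) (5,1) (4,2) (4,3) (4,1)
Union (23 distinct): (0,0) (0,2) (0,3) (0,4) (0,5) (1,0) (1,1) (1,2) (1,5) (2,1) (2,2) (2,3) (2,4) (3,1) (3,4) (4,1) (4,2) (4,3) (4,4) (4,5) (5,1) (5,3) (5,5)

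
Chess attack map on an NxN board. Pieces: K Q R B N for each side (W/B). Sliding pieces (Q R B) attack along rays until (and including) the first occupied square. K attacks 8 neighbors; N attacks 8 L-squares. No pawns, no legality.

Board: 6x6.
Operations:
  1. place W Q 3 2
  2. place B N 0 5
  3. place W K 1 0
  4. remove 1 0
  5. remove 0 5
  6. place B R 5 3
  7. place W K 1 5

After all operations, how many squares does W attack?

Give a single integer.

Answer: 22

Derivation:
Op 1: place WQ@(3,2)
Op 2: place BN@(0,5)
Op 3: place WK@(1,0)
Op 4: remove (1,0)
Op 5: remove (0,5)
Op 6: place BR@(5,3)
Op 7: place WK@(1,5)
Per-piece attacks for W:
  WK@(1,5): attacks (1,4) (2,5) (0,5) (2,4) (0,4)
  WQ@(3,2): attacks (3,3) (3,4) (3,5) (3,1) (3,0) (4,2) (5,2) (2,2) (1,2) (0,2) (4,3) (5,4) (4,1) (5,0) (2,3) (1,4) (0,5) (2,1) (1,0)
Union (22 distinct): (0,2) (0,4) (0,5) (1,0) (1,2) (1,4) (2,1) (2,2) (2,3) (2,4) (2,5) (3,0) (3,1) (3,3) (3,4) (3,5) (4,1) (4,2) (4,3) (5,0) (5,2) (5,4)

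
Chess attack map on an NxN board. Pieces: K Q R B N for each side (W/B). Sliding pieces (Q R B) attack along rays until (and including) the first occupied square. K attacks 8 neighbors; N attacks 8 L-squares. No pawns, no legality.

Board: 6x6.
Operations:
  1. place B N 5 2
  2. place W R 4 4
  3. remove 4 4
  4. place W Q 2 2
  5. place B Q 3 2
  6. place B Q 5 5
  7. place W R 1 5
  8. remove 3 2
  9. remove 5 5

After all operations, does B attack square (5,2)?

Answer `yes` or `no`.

Op 1: place BN@(5,2)
Op 2: place WR@(4,4)
Op 3: remove (4,4)
Op 4: place WQ@(2,2)
Op 5: place BQ@(3,2)
Op 6: place BQ@(5,5)
Op 7: place WR@(1,5)
Op 8: remove (3,2)
Op 9: remove (5,5)
Per-piece attacks for B:
  BN@(5,2): attacks (4,4) (3,3) (4,0) (3,1)
B attacks (5,2): no

Answer: no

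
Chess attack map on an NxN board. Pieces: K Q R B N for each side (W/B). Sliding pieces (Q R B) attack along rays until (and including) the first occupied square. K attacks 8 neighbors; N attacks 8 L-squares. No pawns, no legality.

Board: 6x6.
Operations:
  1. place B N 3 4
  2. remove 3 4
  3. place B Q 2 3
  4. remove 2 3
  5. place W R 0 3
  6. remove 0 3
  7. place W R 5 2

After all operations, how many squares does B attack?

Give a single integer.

Op 1: place BN@(3,4)
Op 2: remove (3,4)
Op 3: place BQ@(2,3)
Op 4: remove (2,3)
Op 5: place WR@(0,3)
Op 6: remove (0,3)
Op 7: place WR@(5,2)
Per-piece attacks for B:
Union (0 distinct): (none)

Answer: 0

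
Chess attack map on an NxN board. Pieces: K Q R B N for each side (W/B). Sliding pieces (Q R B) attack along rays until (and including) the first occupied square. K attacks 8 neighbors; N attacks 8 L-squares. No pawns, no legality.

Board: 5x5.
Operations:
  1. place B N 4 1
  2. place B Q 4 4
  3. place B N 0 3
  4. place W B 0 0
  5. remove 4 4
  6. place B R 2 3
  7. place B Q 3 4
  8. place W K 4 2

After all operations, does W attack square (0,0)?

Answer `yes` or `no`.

Answer: no

Derivation:
Op 1: place BN@(4,1)
Op 2: place BQ@(4,4)
Op 3: place BN@(0,3)
Op 4: place WB@(0,0)
Op 5: remove (4,4)
Op 6: place BR@(2,3)
Op 7: place BQ@(3,4)
Op 8: place WK@(4,2)
Per-piece attacks for W:
  WB@(0,0): attacks (1,1) (2,2) (3,3) (4,4)
  WK@(4,2): attacks (4,3) (4,1) (3,2) (3,3) (3,1)
W attacks (0,0): no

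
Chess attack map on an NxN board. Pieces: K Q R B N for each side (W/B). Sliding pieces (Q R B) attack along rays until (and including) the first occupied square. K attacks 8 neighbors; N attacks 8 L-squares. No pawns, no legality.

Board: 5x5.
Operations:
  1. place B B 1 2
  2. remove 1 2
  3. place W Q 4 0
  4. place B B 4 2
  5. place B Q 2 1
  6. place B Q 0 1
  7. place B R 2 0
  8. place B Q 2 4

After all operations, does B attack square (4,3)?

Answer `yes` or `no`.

Answer: yes

Derivation:
Op 1: place BB@(1,2)
Op 2: remove (1,2)
Op 3: place WQ@(4,0)
Op 4: place BB@(4,2)
Op 5: place BQ@(2,1)
Op 6: place BQ@(0,1)
Op 7: place BR@(2,0)
Op 8: place BQ@(2,4)
Per-piece attacks for B:
  BQ@(0,1): attacks (0,2) (0,3) (0,4) (0,0) (1,1) (2,1) (1,2) (2,3) (3,4) (1,0) [ray(1,0) blocked at (2,1)]
  BR@(2,0): attacks (2,1) (3,0) (4,0) (1,0) (0,0) [ray(0,1) blocked at (2,1); ray(1,0) blocked at (4,0)]
  BQ@(2,1): attacks (2,2) (2,3) (2,4) (2,0) (3,1) (4,1) (1,1) (0,1) (3,2) (4,3) (3,0) (1,2) (0,3) (1,0) [ray(0,1) blocked at (2,4); ray(0,-1) blocked at (2,0); ray(-1,0) blocked at (0,1)]
  BQ@(2,4): attacks (2,3) (2,2) (2,1) (3,4) (4,4) (1,4) (0,4) (3,3) (4,2) (1,3) (0,2) [ray(0,-1) blocked at (2,1); ray(1,-1) blocked at (4,2)]
  BB@(4,2): attacks (3,3) (2,4) (3,1) (2,0) [ray(-1,1) blocked at (2,4); ray(-1,-1) blocked at (2,0)]
B attacks (4,3): yes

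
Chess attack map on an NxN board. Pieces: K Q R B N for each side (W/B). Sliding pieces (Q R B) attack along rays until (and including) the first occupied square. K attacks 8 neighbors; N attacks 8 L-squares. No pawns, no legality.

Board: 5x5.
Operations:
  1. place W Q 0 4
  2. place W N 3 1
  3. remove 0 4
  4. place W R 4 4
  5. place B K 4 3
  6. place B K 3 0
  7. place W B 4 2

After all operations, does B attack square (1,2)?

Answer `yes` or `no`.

Op 1: place WQ@(0,4)
Op 2: place WN@(3,1)
Op 3: remove (0,4)
Op 4: place WR@(4,4)
Op 5: place BK@(4,3)
Op 6: place BK@(3,0)
Op 7: place WB@(4,2)
Per-piece attacks for B:
  BK@(3,0): attacks (3,1) (4,0) (2,0) (4,1) (2,1)
  BK@(4,3): attacks (4,4) (4,2) (3,3) (3,4) (3,2)
B attacks (1,2): no

Answer: no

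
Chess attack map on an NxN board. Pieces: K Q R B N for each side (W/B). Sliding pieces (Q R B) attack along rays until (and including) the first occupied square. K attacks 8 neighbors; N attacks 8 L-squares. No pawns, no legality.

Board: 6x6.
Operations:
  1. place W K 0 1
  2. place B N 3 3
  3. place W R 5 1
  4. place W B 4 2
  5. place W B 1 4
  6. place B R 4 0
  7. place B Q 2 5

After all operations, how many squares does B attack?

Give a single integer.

Answer: 23

Derivation:
Op 1: place WK@(0,1)
Op 2: place BN@(3,3)
Op 3: place WR@(5,1)
Op 4: place WB@(4,2)
Op 5: place WB@(1,4)
Op 6: place BR@(4,0)
Op 7: place BQ@(2,5)
Per-piece attacks for B:
  BQ@(2,5): attacks (2,4) (2,3) (2,2) (2,1) (2,0) (3,5) (4,5) (5,5) (1,5) (0,5) (3,4) (4,3) (5,2) (1,4) [ray(-1,-1) blocked at (1,4)]
  BN@(3,3): attacks (4,5) (5,4) (2,5) (1,4) (4,1) (5,2) (2,1) (1,2)
  BR@(4,0): attacks (4,1) (4,2) (5,0) (3,0) (2,0) (1,0) (0,0) [ray(0,1) blocked at (4,2)]
Union (23 distinct): (0,0) (0,5) (1,0) (1,2) (1,4) (1,5) (2,0) (2,1) (2,2) (2,3) (2,4) (2,5) (3,0) (3,4) (3,5) (4,1) (4,2) (4,3) (4,5) (5,0) (5,2) (5,4) (5,5)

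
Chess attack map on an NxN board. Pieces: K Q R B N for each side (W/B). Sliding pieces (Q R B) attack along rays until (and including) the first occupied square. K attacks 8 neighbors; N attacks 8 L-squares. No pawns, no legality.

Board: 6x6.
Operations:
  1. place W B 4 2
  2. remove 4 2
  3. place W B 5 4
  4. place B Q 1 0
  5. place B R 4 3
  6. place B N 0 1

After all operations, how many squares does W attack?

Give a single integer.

Answer: 2

Derivation:
Op 1: place WB@(4,2)
Op 2: remove (4,2)
Op 3: place WB@(5,4)
Op 4: place BQ@(1,0)
Op 5: place BR@(4,3)
Op 6: place BN@(0,1)
Per-piece attacks for W:
  WB@(5,4): attacks (4,5) (4,3) [ray(-1,-1) blocked at (4,3)]
Union (2 distinct): (4,3) (4,5)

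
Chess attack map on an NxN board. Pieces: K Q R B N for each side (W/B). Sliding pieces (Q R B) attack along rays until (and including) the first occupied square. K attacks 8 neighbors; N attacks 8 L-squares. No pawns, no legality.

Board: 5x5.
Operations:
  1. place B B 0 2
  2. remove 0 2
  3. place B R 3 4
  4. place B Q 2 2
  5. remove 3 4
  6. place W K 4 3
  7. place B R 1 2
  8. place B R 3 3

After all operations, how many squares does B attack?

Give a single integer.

Op 1: place BB@(0,2)
Op 2: remove (0,2)
Op 3: place BR@(3,4)
Op 4: place BQ@(2,2)
Op 5: remove (3,4)
Op 6: place WK@(4,3)
Op 7: place BR@(1,2)
Op 8: place BR@(3,3)
Per-piece attacks for B:
  BR@(1,2): attacks (1,3) (1,4) (1,1) (1,0) (2,2) (0,2) [ray(1,0) blocked at (2,2)]
  BQ@(2,2): attacks (2,3) (2,4) (2,1) (2,0) (3,2) (4,2) (1,2) (3,3) (3,1) (4,0) (1,3) (0,4) (1,1) (0,0) [ray(-1,0) blocked at (1,2); ray(1,1) blocked at (3,3)]
  BR@(3,3): attacks (3,4) (3,2) (3,1) (3,0) (4,3) (2,3) (1,3) (0,3) [ray(1,0) blocked at (4,3)]
Union (22 distinct): (0,0) (0,2) (0,3) (0,4) (1,0) (1,1) (1,2) (1,3) (1,4) (2,0) (2,1) (2,2) (2,3) (2,4) (3,0) (3,1) (3,2) (3,3) (3,4) (4,0) (4,2) (4,3)

Answer: 22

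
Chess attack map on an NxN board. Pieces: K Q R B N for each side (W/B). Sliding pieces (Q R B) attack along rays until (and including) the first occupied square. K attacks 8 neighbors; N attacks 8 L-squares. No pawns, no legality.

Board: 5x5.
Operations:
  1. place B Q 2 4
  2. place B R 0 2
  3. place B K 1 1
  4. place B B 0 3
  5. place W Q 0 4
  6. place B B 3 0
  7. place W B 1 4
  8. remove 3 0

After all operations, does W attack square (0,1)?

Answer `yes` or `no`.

Answer: no

Derivation:
Op 1: place BQ@(2,4)
Op 2: place BR@(0,2)
Op 3: place BK@(1,1)
Op 4: place BB@(0,3)
Op 5: place WQ@(0,4)
Op 6: place BB@(3,0)
Op 7: place WB@(1,4)
Op 8: remove (3,0)
Per-piece attacks for W:
  WQ@(0,4): attacks (0,3) (1,4) (1,3) (2,2) (3,1) (4,0) [ray(0,-1) blocked at (0,3); ray(1,0) blocked at (1,4)]
  WB@(1,4): attacks (2,3) (3,2) (4,1) (0,3) [ray(-1,-1) blocked at (0,3)]
W attacks (0,1): no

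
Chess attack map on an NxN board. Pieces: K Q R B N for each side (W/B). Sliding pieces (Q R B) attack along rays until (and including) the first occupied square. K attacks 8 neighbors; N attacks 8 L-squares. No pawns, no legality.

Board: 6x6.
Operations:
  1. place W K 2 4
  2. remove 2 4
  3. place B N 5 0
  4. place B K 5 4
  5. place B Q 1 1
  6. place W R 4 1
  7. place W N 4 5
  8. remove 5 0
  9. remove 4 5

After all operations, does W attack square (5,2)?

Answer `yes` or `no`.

Op 1: place WK@(2,4)
Op 2: remove (2,4)
Op 3: place BN@(5,0)
Op 4: place BK@(5,4)
Op 5: place BQ@(1,1)
Op 6: place WR@(4,1)
Op 7: place WN@(4,5)
Op 8: remove (5,0)
Op 9: remove (4,5)
Per-piece attacks for W:
  WR@(4,1): attacks (4,2) (4,3) (4,4) (4,5) (4,0) (5,1) (3,1) (2,1) (1,1) [ray(-1,0) blocked at (1,1)]
W attacks (5,2): no

Answer: no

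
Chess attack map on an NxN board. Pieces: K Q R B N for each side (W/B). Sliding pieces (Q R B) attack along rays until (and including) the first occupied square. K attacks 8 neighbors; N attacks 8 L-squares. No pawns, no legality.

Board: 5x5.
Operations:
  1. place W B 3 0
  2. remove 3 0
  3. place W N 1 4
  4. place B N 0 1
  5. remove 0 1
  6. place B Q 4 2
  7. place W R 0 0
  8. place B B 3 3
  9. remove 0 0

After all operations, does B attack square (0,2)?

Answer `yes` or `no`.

Answer: yes

Derivation:
Op 1: place WB@(3,0)
Op 2: remove (3,0)
Op 3: place WN@(1,4)
Op 4: place BN@(0,1)
Op 5: remove (0,1)
Op 6: place BQ@(4,2)
Op 7: place WR@(0,0)
Op 8: place BB@(3,3)
Op 9: remove (0,0)
Per-piece attacks for B:
  BB@(3,3): attacks (4,4) (4,2) (2,4) (2,2) (1,1) (0,0) [ray(1,-1) blocked at (4,2)]
  BQ@(4,2): attacks (4,3) (4,4) (4,1) (4,0) (3,2) (2,2) (1,2) (0,2) (3,3) (3,1) (2,0) [ray(-1,1) blocked at (3,3)]
B attacks (0,2): yes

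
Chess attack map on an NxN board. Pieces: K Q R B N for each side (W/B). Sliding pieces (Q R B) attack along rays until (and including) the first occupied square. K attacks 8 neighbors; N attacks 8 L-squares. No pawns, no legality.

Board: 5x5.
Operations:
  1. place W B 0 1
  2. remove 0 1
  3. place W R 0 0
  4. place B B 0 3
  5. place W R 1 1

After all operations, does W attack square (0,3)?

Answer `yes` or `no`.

Op 1: place WB@(0,1)
Op 2: remove (0,1)
Op 3: place WR@(0,0)
Op 4: place BB@(0,3)
Op 5: place WR@(1,1)
Per-piece attacks for W:
  WR@(0,0): attacks (0,1) (0,2) (0,3) (1,0) (2,0) (3,0) (4,0) [ray(0,1) blocked at (0,3)]
  WR@(1,1): attacks (1,2) (1,3) (1,4) (1,0) (2,1) (3,1) (4,1) (0,1)
W attacks (0,3): yes

Answer: yes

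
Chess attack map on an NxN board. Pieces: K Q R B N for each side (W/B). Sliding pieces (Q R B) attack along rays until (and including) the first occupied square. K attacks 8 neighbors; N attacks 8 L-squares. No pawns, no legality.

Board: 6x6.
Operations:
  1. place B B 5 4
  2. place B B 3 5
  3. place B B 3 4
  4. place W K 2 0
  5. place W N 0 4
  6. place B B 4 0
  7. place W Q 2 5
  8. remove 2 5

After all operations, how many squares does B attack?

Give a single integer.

Answer: 19

Derivation:
Op 1: place BB@(5,4)
Op 2: place BB@(3,5)
Op 3: place BB@(3,4)
Op 4: place WK@(2,0)
Op 5: place WN@(0,4)
Op 6: place BB@(4,0)
Op 7: place WQ@(2,5)
Op 8: remove (2,5)
Per-piece attacks for B:
  BB@(3,4): attacks (4,5) (4,3) (5,2) (2,5) (2,3) (1,2) (0,1)
  BB@(3,5): attacks (4,4) (5,3) (2,4) (1,3) (0,2)
  BB@(4,0): attacks (5,1) (3,1) (2,2) (1,3) (0,4) [ray(-1,1) blocked at (0,4)]
  BB@(5,4): attacks (4,5) (4,3) (3,2) (2,1) (1,0)
Union (19 distinct): (0,1) (0,2) (0,4) (1,0) (1,2) (1,3) (2,1) (2,2) (2,3) (2,4) (2,5) (3,1) (3,2) (4,3) (4,4) (4,5) (5,1) (5,2) (5,3)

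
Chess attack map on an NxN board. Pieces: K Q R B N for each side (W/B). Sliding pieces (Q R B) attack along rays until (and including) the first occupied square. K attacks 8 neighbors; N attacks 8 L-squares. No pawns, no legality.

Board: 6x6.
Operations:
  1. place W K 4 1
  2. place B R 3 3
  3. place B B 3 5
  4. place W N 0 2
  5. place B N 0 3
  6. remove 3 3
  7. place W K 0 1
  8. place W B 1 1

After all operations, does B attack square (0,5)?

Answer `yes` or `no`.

Answer: no

Derivation:
Op 1: place WK@(4,1)
Op 2: place BR@(3,3)
Op 3: place BB@(3,5)
Op 4: place WN@(0,2)
Op 5: place BN@(0,3)
Op 6: remove (3,3)
Op 7: place WK@(0,1)
Op 8: place WB@(1,1)
Per-piece attacks for B:
  BN@(0,3): attacks (1,5) (2,4) (1,1) (2,2)
  BB@(3,5): attacks (4,4) (5,3) (2,4) (1,3) (0,2) [ray(-1,-1) blocked at (0,2)]
B attacks (0,5): no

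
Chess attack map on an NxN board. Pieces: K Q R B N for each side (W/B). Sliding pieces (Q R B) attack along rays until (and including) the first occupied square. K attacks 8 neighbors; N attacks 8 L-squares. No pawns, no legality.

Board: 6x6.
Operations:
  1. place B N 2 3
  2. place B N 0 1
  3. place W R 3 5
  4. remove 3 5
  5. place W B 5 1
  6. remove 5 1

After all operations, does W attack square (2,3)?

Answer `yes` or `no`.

Answer: no

Derivation:
Op 1: place BN@(2,3)
Op 2: place BN@(0,1)
Op 3: place WR@(3,5)
Op 4: remove (3,5)
Op 5: place WB@(5,1)
Op 6: remove (5,1)
Per-piece attacks for W:
W attacks (2,3): no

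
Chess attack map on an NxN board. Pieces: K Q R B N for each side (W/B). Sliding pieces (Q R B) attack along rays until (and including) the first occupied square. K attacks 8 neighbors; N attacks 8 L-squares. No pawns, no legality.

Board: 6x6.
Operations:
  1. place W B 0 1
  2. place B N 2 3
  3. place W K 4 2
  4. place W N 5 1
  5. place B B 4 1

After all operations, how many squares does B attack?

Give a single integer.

Answer: 13

Derivation:
Op 1: place WB@(0,1)
Op 2: place BN@(2,3)
Op 3: place WK@(4,2)
Op 4: place WN@(5,1)
Op 5: place BB@(4,1)
Per-piece attacks for B:
  BN@(2,3): attacks (3,5) (4,4) (1,5) (0,4) (3,1) (4,2) (1,1) (0,2)
  BB@(4,1): attacks (5,2) (5,0) (3,2) (2,3) (3,0) [ray(-1,1) blocked at (2,3)]
Union (13 distinct): (0,2) (0,4) (1,1) (1,5) (2,3) (3,0) (3,1) (3,2) (3,5) (4,2) (4,4) (5,0) (5,2)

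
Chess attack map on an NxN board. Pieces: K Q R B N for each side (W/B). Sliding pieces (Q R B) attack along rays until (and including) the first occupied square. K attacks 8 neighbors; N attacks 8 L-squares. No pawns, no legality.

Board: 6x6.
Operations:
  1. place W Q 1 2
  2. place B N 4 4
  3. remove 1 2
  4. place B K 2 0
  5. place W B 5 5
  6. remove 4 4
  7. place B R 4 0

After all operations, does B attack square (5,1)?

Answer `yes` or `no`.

Op 1: place WQ@(1,2)
Op 2: place BN@(4,4)
Op 3: remove (1,2)
Op 4: place BK@(2,0)
Op 5: place WB@(5,5)
Op 6: remove (4,4)
Op 7: place BR@(4,0)
Per-piece attacks for B:
  BK@(2,0): attacks (2,1) (3,0) (1,0) (3,1) (1,1)
  BR@(4,0): attacks (4,1) (4,2) (4,3) (4,4) (4,5) (5,0) (3,0) (2,0) [ray(-1,0) blocked at (2,0)]
B attacks (5,1): no

Answer: no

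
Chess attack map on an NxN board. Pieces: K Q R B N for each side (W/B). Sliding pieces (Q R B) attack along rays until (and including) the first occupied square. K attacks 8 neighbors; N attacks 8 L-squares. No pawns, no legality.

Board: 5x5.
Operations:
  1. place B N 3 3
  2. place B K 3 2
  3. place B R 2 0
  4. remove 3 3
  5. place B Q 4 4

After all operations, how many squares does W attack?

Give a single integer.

Answer: 0

Derivation:
Op 1: place BN@(3,3)
Op 2: place BK@(3,2)
Op 3: place BR@(2,0)
Op 4: remove (3,3)
Op 5: place BQ@(4,4)
Per-piece attacks for W:
Union (0 distinct): (none)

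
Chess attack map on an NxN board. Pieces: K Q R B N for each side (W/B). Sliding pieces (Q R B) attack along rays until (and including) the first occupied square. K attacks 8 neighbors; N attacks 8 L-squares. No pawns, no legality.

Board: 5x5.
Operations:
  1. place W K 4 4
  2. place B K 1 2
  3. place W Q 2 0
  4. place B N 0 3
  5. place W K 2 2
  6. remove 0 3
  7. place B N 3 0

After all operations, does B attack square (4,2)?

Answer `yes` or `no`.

Op 1: place WK@(4,4)
Op 2: place BK@(1,2)
Op 3: place WQ@(2,0)
Op 4: place BN@(0,3)
Op 5: place WK@(2,2)
Op 6: remove (0,3)
Op 7: place BN@(3,0)
Per-piece attacks for B:
  BK@(1,2): attacks (1,3) (1,1) (2,2) (0,2) (2,3) (2,1) (0,3) (0,1)
  BN@(3,0): attacks (4,2) (2,2) (1,1)
B attacks (4,2): yes

Answer: yes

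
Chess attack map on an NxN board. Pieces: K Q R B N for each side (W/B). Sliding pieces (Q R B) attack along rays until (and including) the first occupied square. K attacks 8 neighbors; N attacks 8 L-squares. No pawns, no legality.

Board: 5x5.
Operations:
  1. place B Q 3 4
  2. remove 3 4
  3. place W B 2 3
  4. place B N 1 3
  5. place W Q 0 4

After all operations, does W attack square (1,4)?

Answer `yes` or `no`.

Answer: yes

Derivation:
Op 1: place BQ@(3,4)
Op 2: remove (3,4)
Op 3: place WB@(2,3)
Op 4: place BN@(1,3)
Op 5: place WQ@(0,4)
Per-piece attacks for W:
  WQ@(0,4): attacks (0,3) (0,2) (0,1) (0,0) (1,4) (2,4) (3,4) (4,4) (1,3) [ray(1,-1) blocked at (1,3)]
  WB@(2,3): attacks (3,4) (3,2) (4,1) (1,4) (1,2) (0,1)
W attacks (1,4): yes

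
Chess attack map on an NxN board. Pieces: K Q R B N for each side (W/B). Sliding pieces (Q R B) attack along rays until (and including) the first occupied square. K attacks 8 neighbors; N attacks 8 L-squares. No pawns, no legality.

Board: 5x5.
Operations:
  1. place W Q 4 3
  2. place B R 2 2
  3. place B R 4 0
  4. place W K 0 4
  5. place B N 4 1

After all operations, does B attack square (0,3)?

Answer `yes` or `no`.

Answer: no

Derivation:
Op 1: place WQ@(4,3)
Op 2: place BR@(2,2)
Op 3: place BR@(4,0)
Op 4: place WK@(0,4)
Op 5: place BN@(4,1)
Per-piece attacks for B:
  BR@(2,2): attacks (2,3) (2,4) (2,1) (2,0) (3,2) (4,2) (1,2) (0,2)
  BR@(4,0): attacks (4,1) (3,0) (2,0) (1,0) (0,0) [ray(0,1) blocked at (4,1)]
  BN@(4,1): attacks (3,3) (2,2) (2,0)
B attacks (0,3): no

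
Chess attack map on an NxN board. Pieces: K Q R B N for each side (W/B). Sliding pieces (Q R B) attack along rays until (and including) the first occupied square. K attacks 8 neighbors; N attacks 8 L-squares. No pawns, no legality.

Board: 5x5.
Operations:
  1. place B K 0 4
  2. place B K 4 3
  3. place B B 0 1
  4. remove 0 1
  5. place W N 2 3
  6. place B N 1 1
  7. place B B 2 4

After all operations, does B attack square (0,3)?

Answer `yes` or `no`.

Op 1: place BK@(0,4)
Op 2: place BK@(4,3)
Op 3: place BB@(0,1)
Op 4: remove (0,1)
Op 5: place WN@(2,3)
Op 6: place BN@(1,1)
Op 7: place BB@(2,4)
Per-piece attacks for B:
  BK@(0,4): attacks (0,3) (1,4) (1,3)
  BN@(1,1): attacks (2,3) (3,2) (0,3) (3,0)
  BB@(2,4): attacks (3,3) (4,2) (1,3) (0,2)
  BK@(4,3): attacks (4,4) (4,2) (3,3) (3,4) (3,2)
B attacks (0,3): yes

Answer: yes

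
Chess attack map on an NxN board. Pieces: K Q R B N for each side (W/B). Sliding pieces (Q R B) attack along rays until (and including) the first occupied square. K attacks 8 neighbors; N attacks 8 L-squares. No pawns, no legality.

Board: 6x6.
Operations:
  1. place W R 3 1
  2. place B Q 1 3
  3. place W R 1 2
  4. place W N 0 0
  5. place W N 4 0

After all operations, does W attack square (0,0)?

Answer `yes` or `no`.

Op 1: place WR@(3,1)
Op 2: place BQ@(1,3)
Op 3: place WR@(1,2)
Op 4: place WN@(0,0)
Op 5: place WN@(4,0)
Per-piece attacks for W:
  WN@(0,0): attacks (1,2) (2,1)
  WR@(1,2): attacks (1,3) (1,1) (1,0) (2,2) (3,2) (4,2) (5,2) (0,2) [ray(0,1) blocked at (1,3)]
  WR@(3,1): attacks (3,2) (3,3) (3,4) (3,5) (3,0) (4,1) (5,1) (2,1) (1,1) (0,1)
  WN@(4,0): attacks (5,2) (3,2) (2,1)
W attacks (0,0): no

Answer: no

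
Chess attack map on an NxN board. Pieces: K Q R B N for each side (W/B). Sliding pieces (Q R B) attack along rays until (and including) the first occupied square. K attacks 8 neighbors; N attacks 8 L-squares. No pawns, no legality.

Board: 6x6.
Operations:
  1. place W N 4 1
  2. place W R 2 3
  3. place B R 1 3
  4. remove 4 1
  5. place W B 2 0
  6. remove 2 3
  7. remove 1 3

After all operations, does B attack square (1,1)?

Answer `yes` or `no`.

Answer: no

Derivation:
Op 1: place WN@(4,1)
Op 2: place WR@(2,3)
Op 3: place BR@(1,3)
Op 4: remove (4,1)
Op 5: place WB@(2,0)
Op 6: remove (2,3)
Op 7: remove (1,3)
Per-piece attacks for B:
B attacks (1,1): no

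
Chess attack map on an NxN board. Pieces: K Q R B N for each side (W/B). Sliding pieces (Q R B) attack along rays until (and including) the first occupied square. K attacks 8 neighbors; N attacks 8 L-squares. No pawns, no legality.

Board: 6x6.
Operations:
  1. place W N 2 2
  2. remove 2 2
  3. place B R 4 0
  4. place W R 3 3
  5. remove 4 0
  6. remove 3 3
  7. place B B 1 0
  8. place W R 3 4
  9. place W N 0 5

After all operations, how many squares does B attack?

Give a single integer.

Answer: 5

Derivation:
Op 1: place WN@(2,2)
Op 2: remove (2,2)
Op 3: place BR@(4,0)
Op 4: place WR@(3,3)
Op 5: remove (4,0)
Op 6: remove (3,3)
Op 7: place BB@(1,0)
Op 8: place WR@(3,4)
Op 9: place WN@(0,5)
Per-piece attacks for B:
  BB@(1,0): attacks (2,1) (3,2) (4,3) (5,4) (0,1)
Union (5 distinct): (0,1) (2,1) (3,2) (4,3) (5,4)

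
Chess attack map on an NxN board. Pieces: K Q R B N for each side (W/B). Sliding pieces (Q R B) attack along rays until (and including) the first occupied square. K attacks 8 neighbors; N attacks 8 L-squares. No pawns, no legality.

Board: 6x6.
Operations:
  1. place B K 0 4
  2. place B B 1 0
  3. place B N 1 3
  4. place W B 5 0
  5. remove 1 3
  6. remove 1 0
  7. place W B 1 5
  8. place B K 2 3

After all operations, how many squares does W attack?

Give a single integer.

Op 1: place BK@(0,4)
Op 2: place BB@(1,0)
Op 3: place BN@(1,3)
Op 4: place WB@(5,0)
Op 5: remove (1,3)
Op 6: remove (1,0)
Op 7: place WB@(1,5)
Op 8: place BK@(2,3)
Per-piece attacks for W:
  WB@(1,5): attacks (2,4) (3,3) (4,2) (5,1) (0,4) [ray(-1,-1) blocked at (0,4)]
  WB@(5,0): attacks (4,1) (3,2) (2,3) [ray(-1,1) blocked at (2,3)]
Union (8 distinct): (0,4) (2,3) (2,4) (3,2) (3,3) (4,1) (4,2) (5,1)

Answer: 8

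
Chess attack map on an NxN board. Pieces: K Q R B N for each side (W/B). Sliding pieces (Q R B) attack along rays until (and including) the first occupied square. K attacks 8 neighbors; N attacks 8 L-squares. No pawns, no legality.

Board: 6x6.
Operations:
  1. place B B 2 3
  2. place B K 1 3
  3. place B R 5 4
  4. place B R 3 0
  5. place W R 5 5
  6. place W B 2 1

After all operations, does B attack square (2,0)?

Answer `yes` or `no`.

Answer: yes

Derivation:
Op 1: place BB@(2,3)
Op 2: place BK@(1,3)
Op 3: place BR@(5,4)
Op 4: place BR@(3,0)
Op 5: place WR@(5,5)
Op 6: place WB@(2,1)
Per-piece attacks for B:
  BK@(1,3): attacks (1,4) (1,2) (2,3) (0,3) (2,4) (2,2) (0,4) (0,2)
  BB@(2,3): attacks (3,4) (4,5) (3,2) (4,1) (5,0) (1,4) (0,5) (1,2) (0,1)
  BR@(3,0): attacks (3,1) (3,2) (3,3) (3,4) (3,5) (4,0) (5,0) (2,0) (1,0) (0,0)
  BR@(5,4): attacks (5,5) (5,3) (5,2) (5,1) (5,0) (4,4) (3,4) (2,4) (1,4) (0,4) [ray(0,1) blocked at (5,5)]
B attacks (2,0): yes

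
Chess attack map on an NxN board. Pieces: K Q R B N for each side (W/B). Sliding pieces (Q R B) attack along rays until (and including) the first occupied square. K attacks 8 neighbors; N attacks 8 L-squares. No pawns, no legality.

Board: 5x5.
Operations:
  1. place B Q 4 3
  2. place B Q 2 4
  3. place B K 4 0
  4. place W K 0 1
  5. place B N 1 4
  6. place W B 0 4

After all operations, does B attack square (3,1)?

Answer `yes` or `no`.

Op 1: place BQ@(4,3)
Op 2: place BQ@(2,4)
Op 3: place BK@(4,0)
Op 4: place WK@(0,1)
Op 5: place BN@(1,4)
Op 6: place WB@(0,4)
Per-piece attacks for B:
  BN@(1,4): attacks (2,2) (3,3) (0,2)
  BQ@(2,4): attacks (2,3) (2,2) (2,1) (2,0) (3,4) (4,4) (1,4) (3,3) (4,2) (1,3) (0,2) [ray(-1,0) blocked at (1,4)]
  BK@(4,0): attacks (4,1) (3,0) (3,1)
  BQ@(4,3): attacks (4,4) (4,2) (4,1) (4,0) (3,3) (2,3) (1,3) (0,3) (3,4) (3,2) (2,1) (1,0) [ray(0,-1) blocked at (4,0)]
B attacks (3,1): yes

Answer: yes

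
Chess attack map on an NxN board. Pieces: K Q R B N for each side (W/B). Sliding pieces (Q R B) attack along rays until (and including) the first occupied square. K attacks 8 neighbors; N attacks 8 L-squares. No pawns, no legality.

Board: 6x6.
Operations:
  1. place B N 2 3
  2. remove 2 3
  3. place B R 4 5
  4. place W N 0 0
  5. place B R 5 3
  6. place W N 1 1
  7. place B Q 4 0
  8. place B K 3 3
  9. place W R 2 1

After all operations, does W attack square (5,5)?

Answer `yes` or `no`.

Answer: no

Derivation:
Op 1: place BN@(2,3)
Op 2: remove (2,3)
Op 3: place BR@(4,5)
Op 4: place WN@(0,0)
Op 5: place BR@(5,3)
Op 6: place WN@(1,1)
Op 7: place BQ@(4,0)
Op 8: place BK@(3,3)
Op 9: place WR@(2,1)
Per-piece attacks for W:
  WN@(0,0): attacks (1,2) (2,1)
  WN@(1,1): attacks (2,3) (3,2) (0,3) (3,0)
  WR@(2,1): attacks (2,2) (2,3) (2,4) (2,5) (2,0) (3,1) (4,1) (5,1) (1,1) [ray(-1,0) blocked at (1,1)]
W attacks (5,5): no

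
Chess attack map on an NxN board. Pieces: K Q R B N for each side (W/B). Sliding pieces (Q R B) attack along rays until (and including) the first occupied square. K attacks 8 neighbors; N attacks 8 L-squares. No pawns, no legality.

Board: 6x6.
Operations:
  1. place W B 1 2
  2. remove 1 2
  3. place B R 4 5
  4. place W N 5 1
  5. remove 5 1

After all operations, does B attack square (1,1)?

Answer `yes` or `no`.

Answer: no

Derivation:
Op 1: place WB@(1,2)
Op 2: remove (1,2)
Op 3: place BR@(4,5)
Op 4: place WN@(5,1)
Op 5: remove (5,1)
Per-piece attacks for B:
  BR@(4,5): attacks (4,4) (4,3) (4,2) (4,1) (4,0) (5,5) (3,5) (2,5) (1,5) (0,5)
B attacks (1,1): no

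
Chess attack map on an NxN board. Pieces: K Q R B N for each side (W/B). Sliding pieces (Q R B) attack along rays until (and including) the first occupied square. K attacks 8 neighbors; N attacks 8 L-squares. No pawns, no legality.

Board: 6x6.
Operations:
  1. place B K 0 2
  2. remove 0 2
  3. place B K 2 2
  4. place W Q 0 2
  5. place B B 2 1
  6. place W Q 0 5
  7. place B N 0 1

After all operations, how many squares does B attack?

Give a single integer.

Answer: 15

Derivation:
Op 1: place BK@(0,2)
Op 2: remove (0,2)
Op 3: place BK@(2,2)
Op 4: place WQ@(0,2)
Op 5: place BB@(2,1)
Op 6: place WQ@(0,5)
Op 7: place BN@(0,1)
Per-piece attacks for B:
  BN@(0,1): attacks (1,3) (2,2) (2,0)
  BB@(2,1): attacks (3,2) (4,3) (5,4) (3,0) (1,2) (0,3) (1,0)
  BK@(2,2): attacks (2,3) (2,1) (3,2) (1,2) (3,3) (3,1) (1,3) (1,1)
Union (15 distinct): (0,3) (1,0) (1,1) (1,2) (1,3) (2,0) (2,1) (2,2) (2,3) (3,0) (3,1) (3,2) (3,3) (4,3) (5,4)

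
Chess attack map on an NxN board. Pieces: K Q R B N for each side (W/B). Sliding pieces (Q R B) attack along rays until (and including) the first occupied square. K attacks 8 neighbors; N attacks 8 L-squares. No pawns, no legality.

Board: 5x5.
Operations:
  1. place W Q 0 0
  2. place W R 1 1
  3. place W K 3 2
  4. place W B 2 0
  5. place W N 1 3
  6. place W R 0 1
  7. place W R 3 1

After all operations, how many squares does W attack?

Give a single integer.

Op 1: place WQ@(0,0)
Op 2: place WR@(1,1)
Op 3: place WK@(3,2)
Op 4: place WB@(2,0)
Op 5: place WN@(1,3)
Op 6: place WR@(0,1)
Op 7: place WR@(3,1)
Per-piece attacks for W:
  WQ@(0,0): attacks (0,1) (1,0) (2,0) (1,1) [ray(0,1) blocked at (0,1); ray(1,0) blocked at (2,0); ray(1,1) blocked at (1,1)]
  WR@(0,1): attacks (0,2) (0,3) (0,4) (0,0) (1,1) [ray(0,-1) blocked at (0,0); ray(1,0) blocked at (1,1)]
  WR@(1,1): attacks (1,2) (1,3) (1,0) (2,1) (3,1) (0,1) [ray(0,1) blocked at (1,3); ray(1,0) blocked at (3,1); ray(-1,0) blocked at (0,1)]
  WN@(1,3): attacks (3,4) (2,1) (3,2) (0,1)
  WB@(2,0): attacks (3,1) (1,1) [ray(1,1) blocked at (3,1); ray(-1,1) blocked at (1,1)]
  WR@(3,1): attacks (3,2) (3,0) (4,1) (2,1) (1,1) [ray(0,1) blocked at (3,2); ray(-1,0) blocked at (1,1)]
  WK@(3,2): attacks (3,3) (3,1) (4,2) (2,2) (4,3) (4,1) (2,3) (2,1)
Union (21 distinct): (0,0) (0,1) (0,2) (0,3) (0,4) (1,0) (1,1) (1,2) (1,3) (2,0) (2,1) (2,2) (2,3) (3,0) (3,1) (3,2) (3,3) (3,4) (4,1) (4,2) (4,3)

Answer: 21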